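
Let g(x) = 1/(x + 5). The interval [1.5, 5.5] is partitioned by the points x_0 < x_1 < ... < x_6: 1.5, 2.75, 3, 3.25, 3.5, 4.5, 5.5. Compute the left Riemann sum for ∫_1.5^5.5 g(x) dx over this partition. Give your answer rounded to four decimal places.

Subinterval widths: 1.25, 0.25, 0.25, 0.25, 1, 1.
Left endpoints: 1.5, 2.75, 3, 3.25, 3.5, 4.5.
g(1.5) = 2/13, g(2.75) = 4/31, g(3) = 0.125, g(3.25) = 4/33, g(3.5) = 2/17, g(4.5) = 2/19.
Sum = Σ Δx_i · g(x_i).
Sum ≈ 0.5090.

0.5090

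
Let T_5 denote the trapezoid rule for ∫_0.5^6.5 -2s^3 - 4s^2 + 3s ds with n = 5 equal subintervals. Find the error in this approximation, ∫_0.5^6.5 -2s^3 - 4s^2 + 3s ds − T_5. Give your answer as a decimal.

36

Exact integral: ∫_0.5^6.5 f(s) ds = -1195.5.
T_5 = -1231.5.
Error = -1195.5 − (-1231.5) = 36.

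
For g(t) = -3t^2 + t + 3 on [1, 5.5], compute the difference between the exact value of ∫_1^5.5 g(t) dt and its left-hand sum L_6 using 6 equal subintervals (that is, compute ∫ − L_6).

Exact integral: ∫_1^5.5 g(t) dt = -137.25.
L_6 = -107.296875.
Error = -137.25 − (-107.296875) = -29.953125.

-29.953125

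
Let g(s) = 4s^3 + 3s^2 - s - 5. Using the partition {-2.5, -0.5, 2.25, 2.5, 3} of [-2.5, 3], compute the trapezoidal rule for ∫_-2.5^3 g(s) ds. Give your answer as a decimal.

Subinterval widths: 2, 2.75, 0.25, 0.5.
g(-2.5) = -46.25, g(-0.5) = -4.25, g(2.25) = 53.5, g(2.5) = 73.75, g(3) = 127.
On each subinterval the trapezoid contributes (Δs_i/2)·[g(s_{i-1}) + g(s_i)].
Sum = 83.3125.

83.3125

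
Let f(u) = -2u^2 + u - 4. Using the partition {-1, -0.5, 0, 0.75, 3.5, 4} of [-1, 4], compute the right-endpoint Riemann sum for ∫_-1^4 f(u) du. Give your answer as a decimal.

-92.53125

Subinterval widths: 0.5, 0.5, 0.75, 2.75, 0.5.
Right endpoints: -0.5, 0, 0.75, 3.5, 4.
f(-0.5) = -5, f(0) = -4, f(0.75) = -4.375, f(3.5) = -25, f(4) = -32.
Sum = Σ Δu_i · f(u_i).
Sum = -92.53125.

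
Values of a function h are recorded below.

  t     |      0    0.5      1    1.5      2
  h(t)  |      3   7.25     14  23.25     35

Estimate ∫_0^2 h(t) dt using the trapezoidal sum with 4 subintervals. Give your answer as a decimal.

Δt = 0.5.
T_4 = (0.5/2)·[3 + 2·7.25 + 2·14 + 2·23.25 + 35] = 31.75.

31.75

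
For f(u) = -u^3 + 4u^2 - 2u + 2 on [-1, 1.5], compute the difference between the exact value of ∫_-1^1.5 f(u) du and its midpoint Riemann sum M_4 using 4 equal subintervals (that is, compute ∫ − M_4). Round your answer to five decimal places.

0.26449

Exact integral: ∫_-1^1.5 f(u) du ≈ 8.5677083.
M_4 ≈ 8.3032227.
Error ≈ 8.5677083 − 8.3032227 ≈ 0.26449.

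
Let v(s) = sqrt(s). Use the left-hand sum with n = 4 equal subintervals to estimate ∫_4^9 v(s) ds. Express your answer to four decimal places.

Δs = (9 − 4)/4 = 1.25.
Left endpoints: 4, 5.25, 6.5, 7.75.
v(4) ≈ 2.0000, v(5.25) ≈ 2.2913, v(6.5) ≈ 2.5495, v(7.75) ≈ 2.7839.
Sum = Δs · [v(4) + v(5.25) + v(6.5) + v(7.75)].
Sum ≈ 12.0308.

12.0308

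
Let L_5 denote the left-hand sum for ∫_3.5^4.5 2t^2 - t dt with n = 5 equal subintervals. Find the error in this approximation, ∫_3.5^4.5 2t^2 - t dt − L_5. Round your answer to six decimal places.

1.486667

Exact integral: ∫_3.5^4.5 f(t) dt ≈ 28.16666667.
L_5 = 26.68.
Error ≈ 28.16666667 − 26.68 ≈ 1.486667.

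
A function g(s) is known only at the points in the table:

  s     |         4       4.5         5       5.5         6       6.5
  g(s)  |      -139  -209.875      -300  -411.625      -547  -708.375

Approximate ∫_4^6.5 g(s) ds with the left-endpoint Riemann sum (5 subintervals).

Δs = 0.5.
Sum = 0.5·[(-139) + (-209.875) + (-300) + (-411.625) + (-547)] = -803.75.

-803.75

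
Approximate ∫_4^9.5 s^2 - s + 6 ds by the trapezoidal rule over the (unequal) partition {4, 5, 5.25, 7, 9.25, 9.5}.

Subinterval widths: 1, 0.25, 1.75, 2.25, 0.25.
f(4) = 18, f(5) = 26, f(5.25) = 28.3125, f(7) = 48, f(9.25) = 82.3125, f(9.5) = 86.75.
On each subinterval the trapezoid contributes (Δs_i/2)·[f(s_{i-1}) + f(s_i)].
Sum = 263.296875.

263.296875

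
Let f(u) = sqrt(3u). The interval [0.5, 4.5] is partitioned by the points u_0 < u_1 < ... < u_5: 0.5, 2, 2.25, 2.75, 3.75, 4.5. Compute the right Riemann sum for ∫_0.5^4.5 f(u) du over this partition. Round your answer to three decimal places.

11.870

Subinterval widths: 1.5, 0.25, 0.5, 1, 0.75.
Right endpoints: 2, 2.25, 2.75, 3.75, 4.5.
f(2) ≈ 2.449, f(2.25) ≈ 2.598, f(2.75) ≈ 2.872, f(3.75) ≈ 3.354, f(4.5) ≈ 3.674.
Sum = Σ Δu_i · f(u_i).
Sum ≈ 11.870.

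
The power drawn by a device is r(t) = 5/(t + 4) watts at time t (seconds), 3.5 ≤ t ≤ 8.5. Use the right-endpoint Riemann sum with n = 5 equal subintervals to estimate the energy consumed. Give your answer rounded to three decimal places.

2.426

Δt = (8.5 − 3.5)/5 = 1.
Right endpoints: 4.5, 5.5, 6.5, 7.5, 8.5.
r(4.5) = 10/17, r(5.5) = 10/19, r(6.5) = 10/21, r(7.5) = 10/23, r(8.5) = 0.4.
Sum = Δt · [r(4.5) + r(5.5) + r(6.5) + r(7.5) + r(8.5)].
Sum ≈ 2.426.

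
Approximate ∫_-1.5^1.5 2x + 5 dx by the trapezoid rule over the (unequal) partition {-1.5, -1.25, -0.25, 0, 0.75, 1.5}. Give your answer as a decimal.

Subinterval widths: 0.25, 1, 0.25, 0.75, 0.75.
f(-1.5) = 2, f(-1.25) = 2.5, f(-0.25) = 4.5, f(0) = 5, f(0.75) = 6.5, f(1.5) = 8.
On each subinterval the trapezoid contributes (Δx_i/2)·[f(x_{i-1}) + f(x_i)].
Sum = 15.

15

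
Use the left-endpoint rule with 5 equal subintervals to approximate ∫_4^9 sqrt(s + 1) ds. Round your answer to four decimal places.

Δs = (9 − 4)/5 = 1.
Left endpoints: 4, 5, 6, 7, 8.
f(4) ≈ 2.2361, f(5) ≈ 2.4495, f(6) ≈ 2.6458, f(7) ≈ 2.8284, f(8) ≈ 3.0000.
Sum = Δs · [f(4) + f(5) + f(6) + f(7) + f(8)].
Sum ≈ 13.1597.

13.1597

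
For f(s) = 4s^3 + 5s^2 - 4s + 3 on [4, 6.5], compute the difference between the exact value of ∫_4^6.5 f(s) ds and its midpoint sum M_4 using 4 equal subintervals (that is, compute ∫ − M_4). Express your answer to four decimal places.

Exact integral: ∫_4^6.5 f(s) ds ≈ 1835.104167.
M_4 = 1829.5703125.
Error ≈ 1835.104167 − 1829.5703125 ≈ 5.5339.

5.5339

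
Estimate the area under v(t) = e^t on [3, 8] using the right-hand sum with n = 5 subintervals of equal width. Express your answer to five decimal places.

Δt = (8 − 3)/5 = 1.
Right endpoints: 4, 5, 6, 7, 8.
v(4) ≈ 54.59815, v(5) ≈ 148.41316, v(6) ≈ 403.42879, v(7) ≈ 1096.63316, v(8) ≈ 2980.95799.
Sum = Δt · [v(4) + v(5) + v(6) + v(7) + v(8)].
Sum ≈ 4684.03125.

4684.03125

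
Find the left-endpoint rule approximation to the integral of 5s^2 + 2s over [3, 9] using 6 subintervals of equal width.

1061

Δs = (9 − 3)/6 = 1.
Left endpoints: 3, 4, 5, 6, 7, 8.
f(3) = 51, f(4) = 88, f(5) = 135, f(6) = 192, f(7) = 259, f(8) = 336.
Sum = Δs · [f(3) + f(4) + f(5) + ...].
Sum = 1061.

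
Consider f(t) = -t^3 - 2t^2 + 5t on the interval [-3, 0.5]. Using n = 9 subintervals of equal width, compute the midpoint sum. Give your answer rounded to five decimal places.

Δt = (0.5 − (-3))/9 = 7/18.
Midpoints: -101/36, -29/12, -73/36, -59/36, -1.25, -31/36, -17/36, -1/12, 11/36.
f(-101/36) = -358651/46656, f(-29/12) = -16675/1728, f(-73/36) = -467711/46656, f(-59/36) = -427573/46656, f(-1.25) = -7.421875, f(-31/36) = -240281/46656, f(-17/36) = -126055/46656, f(-1/12) = -743/1728, f(11/36) = 61237/46656.
Sum = Δt · [f(-101/36) + f(-29/12) + f(-73/36) + ...].
Sum ≈ -19.80115.

-19.80115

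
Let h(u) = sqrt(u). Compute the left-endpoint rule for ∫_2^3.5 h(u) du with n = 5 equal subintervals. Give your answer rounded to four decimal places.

Δu = (3.5 − 2)/5 = 0.3.
Left endpoints: 2, 2.3, 2.6, 2.9, 3.2.
h(2) ≈ 1.4142, h(2.3) ≈ 1.5166, h(2.6) ≈ 1.6125, h(2.9) ≈ 1.7029, h(3.2) ≈ 1.7889.
Sum = Δu · [h(2) + h(2.3) + h(2.6) + h(2.9) + h(3.2)].
Sum ≈ 2.4105.

2.4105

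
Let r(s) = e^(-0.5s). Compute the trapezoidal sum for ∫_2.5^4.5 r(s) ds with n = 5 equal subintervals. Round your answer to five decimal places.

0.36342

Δs = (4.5 − 2.5)/5 = 0.4.
r(2.5) ≈ 0.28650, r(2.9) ≈ 0.23457, r(3.3) ≈ 0.19205, r(3.7) ≈ 0.15724, r(4.1) ≈ 0.12873, r(4.5) ≈ 0.10540.
T_5 = (Δs/2)·[r(s_0) + 2r(s_1) + ... + 2r(s_{4}) + r(s_5)].
Sum ≈ 0.36342.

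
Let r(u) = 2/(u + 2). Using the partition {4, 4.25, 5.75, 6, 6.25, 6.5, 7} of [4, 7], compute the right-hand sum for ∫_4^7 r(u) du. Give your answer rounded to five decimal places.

0.76014

Subinterval widths: 0.25, 1.5, 0.25, 0.25, 0.25, 0.5.
Right endpoints: 4.25, 5.75, 6, 6.25, 6.5, 7.
r(4.25) = 0.32, r(5.75) = 8/31, r(6) = 0.25, r(6.25) = 8/33, r(6.5) = 4/17, r(7) = 2/9.
Sum = Σ Δu_i · r(u_i).
Sum ≈ 0.76014.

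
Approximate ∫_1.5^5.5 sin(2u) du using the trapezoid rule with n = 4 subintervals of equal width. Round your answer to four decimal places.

-0.3193

Δu = (5.5 − 1.5)/4 = 1.
f(1.5) ≈ 0.1411, f(2.5) ≈ -0.9589, f(3.5) ≈ 0.6570, f(4.5) ≈ 0.4121, f(5.5) ≈ -1.0000.
T_4 = (Δu/2)·[f(u_0) + 2f(u_1) + 2f(u_2) + 2f(u_3) + f(u_4)].
Sum ≈ -0.3193.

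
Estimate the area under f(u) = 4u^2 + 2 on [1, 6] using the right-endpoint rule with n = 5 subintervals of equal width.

Δu = (6 − 1)/5 = 1.
Right endpoints: 2, 3, 4, 5, 6.
f(2) = 18, f(3) = 38, f(4) = 66, f(5) = 102, f(6) = 146.
Sum = Δu · [f(2) + f(3) + f(4) + f(5) + f(6)].
Sum = 370.

370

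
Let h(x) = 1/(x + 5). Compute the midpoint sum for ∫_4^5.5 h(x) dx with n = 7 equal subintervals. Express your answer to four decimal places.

0.1541

Δx = (5.5 − 4)/7 = 3/14.
Midpoints: 115/28, 121/28, 127/28, 4.75, 139/28, 145/28, 151/28.
h(115/28) = 28/255, h(121/28) = 28/261, h(127/28) = 28/267, h(4.75) = 4/39, h(139/28) = 28/279, h(145/28) = 28/285, h(151/28) = 28/291.
Sum = Δx · [h(115/28) + h(121/28) + h(127/28) + ...].
Sum ≈ 0.1541.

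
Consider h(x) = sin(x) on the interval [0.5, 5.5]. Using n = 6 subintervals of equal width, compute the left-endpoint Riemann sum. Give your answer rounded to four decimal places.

Δx = (5.5 − 0.5)/6 = 5/6.
Left endpoints: 0.5, 4/3, 13/6, 3, 23/6, 14/3.
h(0.5) ≈ 0.4794, h(4/3) ≈ 0.9719, h(13/6) ≈ 0.8277, h(3) ≈ 0.1411, h(23/6) ≈ -0.6379, h(14/3) ≈ -0.9990.
Sum = Δx · [h(0.5) + h(4/3) + h(13/6) + ...].
Sum ≈ 0.6528.

0.6528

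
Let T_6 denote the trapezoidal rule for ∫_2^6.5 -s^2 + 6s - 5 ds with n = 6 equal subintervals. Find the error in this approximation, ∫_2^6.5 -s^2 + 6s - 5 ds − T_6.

0.421875

Exact integral: ∫_2^6.5 f(s) ds = 3.375.
T_6 = 2.953125.
Error = 3.375 − 2.953125 = 0.421875.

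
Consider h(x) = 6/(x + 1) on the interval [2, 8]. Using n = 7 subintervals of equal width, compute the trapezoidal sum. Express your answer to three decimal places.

6.628

Δx = (8 − 2)/7 = 6/7.
h(2) = 2, h(20/7) = 14/9, h(26/7) = 14/11, h(32/7) = 14/13, h(38/7) = 14/15, h(44/7) = 14/17, h(50/7) = 14/19, h(8) = 2/3.
T_7 = (Δx/2)·[h(x_0) + 2h(x_1) + ... + 2h(x_{6}) + h(x_7)].
Sum ≈ 6.628.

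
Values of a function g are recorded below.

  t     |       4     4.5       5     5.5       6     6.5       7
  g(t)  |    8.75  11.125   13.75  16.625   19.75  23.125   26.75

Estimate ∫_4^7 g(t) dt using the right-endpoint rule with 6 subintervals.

55.5625

Δt = 0.5.
Sum = 0.5·[11.125 + 13.75 + 16.625 + 19.75 + 23.125 + 26.75] = 55.5625.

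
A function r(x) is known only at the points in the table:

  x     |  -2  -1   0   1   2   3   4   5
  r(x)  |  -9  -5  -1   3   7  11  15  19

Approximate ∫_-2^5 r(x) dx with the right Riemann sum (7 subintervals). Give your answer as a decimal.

49

Δx = 1.
Sum = 1·[(-5) + (-1) + 3 + 7 + 11 + 15 + 19] = 49.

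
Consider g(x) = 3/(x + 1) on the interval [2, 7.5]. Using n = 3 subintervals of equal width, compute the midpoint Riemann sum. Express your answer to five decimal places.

Δx = (7.5 − 2)/3 = 11/6.
Midpoints: 35/12, 4.75, 79/12.
g(35/12) = 36/47, g(4.75) = 12/23, g(79/12) = 36/91.
Sum = Δx · [g(35/12) + g(4.75) + g(79/12)].
Sum ≈ 3.08605.

3.08605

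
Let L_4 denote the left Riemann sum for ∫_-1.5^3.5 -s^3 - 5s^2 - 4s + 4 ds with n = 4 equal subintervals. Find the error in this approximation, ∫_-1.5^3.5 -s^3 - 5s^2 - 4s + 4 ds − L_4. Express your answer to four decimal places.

-62.2396

Exact integral: ∫_-1.5^3.5 f(s) ds ≈ -113.333333.
L_4 = -51.09375.
Error ≈ -113.333333 − (-51.09375) ≈ -62.2396.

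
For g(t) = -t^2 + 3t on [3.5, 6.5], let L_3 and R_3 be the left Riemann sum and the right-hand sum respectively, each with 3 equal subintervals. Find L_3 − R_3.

L_3 = -22.25.
R_3 = -43.25.
L_3 − R_3 = 21.

21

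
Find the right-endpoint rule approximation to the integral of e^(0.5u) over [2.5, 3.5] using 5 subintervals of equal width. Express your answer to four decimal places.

Δu = (3.5 − 2.5)/5 = 0.2.
Right endpoints: 2.7, 2.9, 3.1, 3.3, 3.5.
f(2.7) ≈ 3.8574, f(2.9) ≈ 4.2631, f(3.1) ≈ 4.7115, f(3.3) ≈ 5.2070, f(3.5) ≈ 5.7546.
Sum = Δu · [f(2.7) + f(2.9) + f(3.1) + f(3.3) + f(3.5)].
Sum ≈ 4.7587.

4.7587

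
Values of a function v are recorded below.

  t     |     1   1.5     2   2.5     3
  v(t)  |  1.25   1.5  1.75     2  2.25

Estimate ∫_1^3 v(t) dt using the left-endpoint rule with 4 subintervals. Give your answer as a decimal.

3.25

Δt = 0.5.
Sum = 0.5·[1.25 + 1.5 + 1.75 + 2] = 3.25.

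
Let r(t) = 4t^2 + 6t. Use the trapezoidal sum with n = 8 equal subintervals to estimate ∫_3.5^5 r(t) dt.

Δt = (5 − 3.5)/8 = 0.1875.
r(3.5) = 70, r(3.6875) = 76.515625, r(3.875) = 83.3125, r(4.0625) = 90.390625, r(4.25) = 97.75, r(4.4375) = 105.390625, r(4.625) = 113.3125, r(4.8125) = 121.515625, r(5) = 130.
T_8 = (Δt/2)·[r(t_0) + 2r(t_1) + ... + 2r(t_{7}) + r(t_8)].
Sum = 147.78515625.

147.78515625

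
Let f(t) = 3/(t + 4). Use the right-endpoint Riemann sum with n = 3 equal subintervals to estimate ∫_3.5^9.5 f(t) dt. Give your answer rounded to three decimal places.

1.598

Δt = (9.5 − 3.5)/3 = 2.
Right endpoints: 5.5, 7.5, 9.5.
f(5.5) = 6/19, f(7.5) = 6/23, f(9.5) = 2/9.
Sum = Δt · [f(5.5) + f(7.5) + f(9.5)].
Sum ≈ 1.598.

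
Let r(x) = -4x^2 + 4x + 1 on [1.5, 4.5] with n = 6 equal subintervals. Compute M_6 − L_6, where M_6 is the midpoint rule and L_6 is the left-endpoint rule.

M_6 = -77.75.
L_6 = -63.5.
M_6 − L_6 = -14.25.

-14.25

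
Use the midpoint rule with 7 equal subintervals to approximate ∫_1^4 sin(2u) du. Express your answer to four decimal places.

-0.1396

Δu = (4 − 1)/7 = 3/7.
Midpoints: 17/14, 23/14, 29/14, 2.5, 41/14, 47/14, 53/14.
f(17/14) ≈ 0.6541, f(23/14) ≈ -0.1436, f(29/14) ≈ -0.8422, f(2.5) ≈ -0.9589, f(41/14) ≈ -0.4133, f(47/14) ≈ 0.4179, f(53/14) ≈ 0.9603.
Sum = Δu · [f(17/14) + f(23/14) + f(29/14) + ...].
Sum ≈ -0.1396.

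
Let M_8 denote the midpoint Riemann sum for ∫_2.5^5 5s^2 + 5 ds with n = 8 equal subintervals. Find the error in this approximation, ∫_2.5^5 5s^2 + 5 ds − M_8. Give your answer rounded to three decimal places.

Exact integral: ∫_2.5^5 f(s) ds ≈ 194.79167.
M_8 ≈ 194.68994.
Error ≈ 194.79167 − 194.68994 ≈ 0.102.

0.102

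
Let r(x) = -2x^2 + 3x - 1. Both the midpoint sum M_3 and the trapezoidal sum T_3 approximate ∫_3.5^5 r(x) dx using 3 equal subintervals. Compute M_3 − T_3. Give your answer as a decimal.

0.1875

M_3 = -37.0625.
T_3 = -37.25.
M_3 − T_3 = 0.1875.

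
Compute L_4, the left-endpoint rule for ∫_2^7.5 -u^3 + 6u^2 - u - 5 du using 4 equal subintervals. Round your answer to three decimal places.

Δu = (7.5 − 2)/4 = 1.375.
Left endpoints: 2, 3.375, 4.75, 6.125.
f(2) = 9, f(3.375) = 11021/512, f(4.75) = 18.453125, f(6.125) = -8097/512.
Sum = Δu · [f(2) + f(3.375) + f(4.75) + f(6.125)].
Sum ≈ 45.601.

45.601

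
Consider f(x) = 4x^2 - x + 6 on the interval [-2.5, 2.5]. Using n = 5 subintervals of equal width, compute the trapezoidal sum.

Δx = (2.5 − (-2.5))/5 = 1.
f(-2.5) = 33.5, f(-1.5) = 16.5, f(-0.5) = 7.5, f(0.5) = 6.5, f(1.5) = 13.5, f(2.5) = 28.5.
T_5 = (Δx/2)·[f(x_0) + 2f(x_1) + ... + 2f(x_{4}) + f(x_5)].
Sum = 75.

75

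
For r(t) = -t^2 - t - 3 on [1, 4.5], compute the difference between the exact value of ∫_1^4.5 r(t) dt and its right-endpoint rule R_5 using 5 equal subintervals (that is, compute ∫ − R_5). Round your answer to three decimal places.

8.248

Exact integral: ∫_1^4.5 r(t) dt ≈ -50.16667.
R_5 = -58.415.
Error ≈ -50.16667 − (-58.415) ≈ 8.248.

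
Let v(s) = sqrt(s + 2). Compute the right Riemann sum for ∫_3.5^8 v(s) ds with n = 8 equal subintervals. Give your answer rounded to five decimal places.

12.71110

Δs = (8 − 3.5)/8 = 0.5625.
Right endpoints: 4.0625, 4.625, 5.1875, 5.75, 6.3125, 6.875, 7.4375, 8.
v(4.0625) ≈ 2.46221, v(4.625) ≈ 2.57391, v(5.1875) ≈ 2.68095, v(5.75) ≈ 2.78388, v(6.3125) ≈ 2.88314, v(6.875) ≈ 2.97909, v(7.4375) ≈ 3.07205, v(8) ≈ 3.16228.
Sum = Δs · [v(4.0625) + v(4.625) + v(5.1875) + ...].
Sum ≈ 12.71110.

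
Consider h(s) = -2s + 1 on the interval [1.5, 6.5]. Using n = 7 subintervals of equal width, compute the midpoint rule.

-35

Δs = (6.5 − 1.5)/7 = 5/7.
Midpoints: 13/7, 18/7, 23/7, 4, 33/7, 38/7, 43/7.
h(13/7) = -19/7, h(18/7) = -29/7, h(23/7) = -39/7, h(4) = -7, h(33/7) = -59/7, h(38/7) = -69/7, h(43/7) = -79/7.
Sum = Δs · [h(13/7) + h(18/7) + h(23/7) + ...].
Sum = -35.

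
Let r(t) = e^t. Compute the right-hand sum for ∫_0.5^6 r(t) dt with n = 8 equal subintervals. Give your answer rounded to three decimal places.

555.594

Δt = (6 − 0.5)/8 = 0.6875.
Right endpoints: 1.1875, 1.875, 2.5625, 3.25, 3.9375, 4.625, 5.3125, 6.
r(1.1875) ≈ 3.279, r(1.875) ≈ 6.521, r(2.5625) ≈ 12.968, r(3.25) ≈ 25.790, r(3.9375) ≈ 51.290, r(4.625) ≈ 102.003, r(5.3125) ≈ 202.857, r(6) ≈ 403.429.
Sum = Δt · [r(1.1875) + r(1.875) + r(2.5625) + ...].
Sum ≈ 555.594.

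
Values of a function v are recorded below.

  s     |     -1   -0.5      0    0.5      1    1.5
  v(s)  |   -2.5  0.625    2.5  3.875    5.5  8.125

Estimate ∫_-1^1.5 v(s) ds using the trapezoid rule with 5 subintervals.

Δs = 0.5.
T_5 = (0.5/2)·[(-2.5) + 2·0.625 + 2·2.5 + 2·3.875 + 2·5.5 + 8.125] = 7.65625.

7.65625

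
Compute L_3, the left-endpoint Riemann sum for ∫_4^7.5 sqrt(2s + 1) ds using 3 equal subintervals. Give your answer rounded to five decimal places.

11.74057

Δs = (7.5 − 4)/3 = 7/6.
Left endpoints: 4, 31/6, 19/3.
f(4) ≈ 3.00000, f(31/6) ≈ 3.36650, f(19/3) ≈ 3.69685.
Sum = Δs · [f(4) + f(31/6) + f(19/3)].
Sum ≈ 11.74057.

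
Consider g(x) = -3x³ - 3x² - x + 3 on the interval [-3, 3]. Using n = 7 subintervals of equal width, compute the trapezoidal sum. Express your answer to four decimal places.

Δx = (3 − (-3))/7 = 6/7.
g(-3) = 60, g(-15/7) = 7164/343, g(-9/7) = 1956/343, g(-3/7) = 1068/343, g(3/7) = 612/343, g(9/7) = -3300/343, g(15/7) = -14556/343, g(3) = -108.
T_7 = (Δx/2)·[g(x_0) + 2g(x_1) + ... + 2g(x_{6}) + g(x_7)].
Sum ≈ -38.2041.

-38.2041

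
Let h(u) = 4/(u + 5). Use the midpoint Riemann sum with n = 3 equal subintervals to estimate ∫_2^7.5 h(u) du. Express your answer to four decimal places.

2.3115

Δu = (7.5 − 2)/3 = 11/6.
Midpoints: 35/12, 4.75, 79/12.
h(35/12) = 48/95, h(4.75) = 16/39, h(79/12) = 48/139.
Sum = Δu · [h(35/12) + h(4.75) + h(79/12)].
Sum ≈ 2.3115.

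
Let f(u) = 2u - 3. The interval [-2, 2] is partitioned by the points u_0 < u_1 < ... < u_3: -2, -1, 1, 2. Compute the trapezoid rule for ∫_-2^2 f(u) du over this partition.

Subinterval widths: 1, 2, 1.
f(-2) = -7, f(-1) = -5, f(1) = -1, f(2) = 1.
On each subinterval the trapezoid contributes (Δu_i/2)·[f(u_{i-1}) + f(u_i)].
Sum = -12.

-12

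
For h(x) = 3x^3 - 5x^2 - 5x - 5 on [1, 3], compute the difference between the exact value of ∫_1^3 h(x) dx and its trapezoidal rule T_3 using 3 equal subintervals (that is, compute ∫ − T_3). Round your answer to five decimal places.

-1.92593

Exact integral: ∫_1^3 h(x) dx ≈ -13.3333333.
T_3 ≈ -11.4074074.
Error ≈ -13.3333333 − (-11.4074074) ≈ -1.92593.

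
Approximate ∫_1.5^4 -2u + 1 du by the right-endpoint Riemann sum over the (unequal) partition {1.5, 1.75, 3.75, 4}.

Subinterval widths: 0.25, 2, 0.25.
Right endpoints: 1.75, 3.75, 4.
f(1.75) = -2.5, f(3.75) = -6.5, f(4) = -7.
Sum = Σ Δu_i · f(u_i).
Sum = -15.375.

-15.375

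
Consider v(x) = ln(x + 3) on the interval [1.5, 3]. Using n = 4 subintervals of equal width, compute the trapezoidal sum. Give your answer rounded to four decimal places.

Δx = (3 − 1.5)/4 = 0.375.
v(1.5) ≈ 1.5041, v(1.875) ≈ 1.5841, v(2.25) ≈ 1.6582, v(2.625) ≈ 1.7272, v(3) ≈ 1.7918.
T_4 = (Δx/2)·[v(x_0) + 2v(x_1) + 2v(x_2) + 2v(x_3) + v(x_4)].
Sum ≈ 2.4816.

2.4816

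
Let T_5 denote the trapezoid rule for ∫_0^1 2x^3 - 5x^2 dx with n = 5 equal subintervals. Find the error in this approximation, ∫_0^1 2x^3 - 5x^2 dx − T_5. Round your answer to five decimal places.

0.01333

Exact integral: ∫_0^1 f(x) dx ≈ -1.1666667.
T_5 = -1.18.
Error ≈ -1.1666667 − (-1.18) ≈ 0.01333.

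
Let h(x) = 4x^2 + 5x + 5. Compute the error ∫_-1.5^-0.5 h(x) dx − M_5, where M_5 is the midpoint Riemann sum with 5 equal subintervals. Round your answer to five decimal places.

0.01333

Exact integral: ∫_-1.5^-0.5 h(x) dx ≈ 4.3333333.
M_5 = 4.32.
Error ≈ 4.3333333 − 4.32 ≈ 0.01333.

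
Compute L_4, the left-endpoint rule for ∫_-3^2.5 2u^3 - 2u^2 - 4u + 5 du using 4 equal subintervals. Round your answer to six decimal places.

-69.716797

Δu = (2.5 − (-3))/4 = 1.375.
Left endpoints: -3, -1.625, -0.25, 1.125.
f(-3) = -55, f(-1.625) = -2.36328125, f(-0.25) = 5.84375, f(1.125) = 0.81640625.
Sum = Δu · [f(-3) + f(-1.625) + f(-0.25) + f(1.125)].
Sum ≈ -69.716797.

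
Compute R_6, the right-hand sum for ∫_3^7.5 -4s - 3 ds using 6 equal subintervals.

Δs = (7.5 − 3)/6 = 0.75.
Right endpoints: 3.75, 4.5, 5.25, 6, 6.75, 7.5.
f(3.75) = -18, f(4.5) = -21, f(5.25) = -24, f(6) = -27, f(6.75) = -30, f(7.5) = -33.
Sum = Δs · [f(3.75) + f(4.5) + f(5.25) + ...].
Sum = -114.75.

-114.75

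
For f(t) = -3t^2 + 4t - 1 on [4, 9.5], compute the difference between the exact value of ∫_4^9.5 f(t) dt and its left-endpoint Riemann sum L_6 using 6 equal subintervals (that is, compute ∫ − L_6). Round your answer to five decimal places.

-89.69965

Exact integral: ∫_4^9.5 f(t) dt = -650.375.
L_6 ≈ -560.6753472.
Error ≈ -650.375 − (-560.6753472) ≈ -89.69965.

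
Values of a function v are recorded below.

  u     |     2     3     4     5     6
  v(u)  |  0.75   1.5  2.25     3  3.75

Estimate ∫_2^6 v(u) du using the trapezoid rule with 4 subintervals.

Δu = 1.
T_4 = (1/2)·[0.75 + 2·1.5 + 2·2.25 + 2·3 + 3.75] = 9.

9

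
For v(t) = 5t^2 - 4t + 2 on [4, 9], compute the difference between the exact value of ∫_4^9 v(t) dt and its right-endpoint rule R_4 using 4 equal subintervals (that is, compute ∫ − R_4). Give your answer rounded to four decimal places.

Exact integral: ∫_4^9 v(t) dt ≈ 988.333333.
R_4 = 1185.46875.
Error ≈ 988.333333 − 1185.46875 ≈ -197.1354.

-197.1354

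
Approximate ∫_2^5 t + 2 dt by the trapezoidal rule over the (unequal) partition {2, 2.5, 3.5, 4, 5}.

16.5

Subinterval widths: 0.5, 1, 0.5, 1.
f(2) = 4, f(2.5) = 4.5, f(3.5) = 5.5, f(4) = 6, f(5) = 7.
On each subinterval the trapezoid contributes (Δt_i/2)·[f(t_{i-1}) + f(t_i)].
Sum = 16.5.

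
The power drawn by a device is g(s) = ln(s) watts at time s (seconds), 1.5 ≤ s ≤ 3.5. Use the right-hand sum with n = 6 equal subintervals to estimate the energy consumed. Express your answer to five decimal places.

Δs = (3.5 − 1.5)/6 = 1/3.
Right endpoints: 11/6, 13/6, 2.5, 17/6, 19/6, 3.5.
g(11/6) ≈ 0.60614, g(13/6) ≈ 0.77319, g(2.5) ≈ 0.91629, g(17/6) ≈ 1.04145, g(19/6) ≈ 1.15268, g(3.5) ≈ 1.25276.
Sum = Δs · [g(11/6) + g(13/6) + g(2.5) + ...].
Sum ≈ 1.91417.

1.91417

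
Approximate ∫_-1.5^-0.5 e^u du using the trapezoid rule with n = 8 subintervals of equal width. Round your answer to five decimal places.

Δu = (-0.5 − (-1.5))/8 = 0.125.
f(-1.5) ≈ 0.22313, f(-1.375) ≈ 0.25284, f(-1.25) ≈ 0.28650, f(-1.125) ≈ 0.32465, f(-1) ≈ 0.36788, f(-0.875) ≈ 0.41686, f(-0.75) ≈ 0.47237, f(-0.625) ≈ 0.53526, f(-0.5) ≈ 0.60653.
T_8 = (Δu/2)·[f(u_0) + 2f(u_1) + ... + 2f(u_{7}) + f(u_8)].
Sum ≈ 0.38390.

0.38390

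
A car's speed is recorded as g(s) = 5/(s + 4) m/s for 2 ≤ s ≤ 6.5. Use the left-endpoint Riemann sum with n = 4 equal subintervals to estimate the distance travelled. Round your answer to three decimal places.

Δs = (6.5 − 2)/4 = 1.125.
Left endpoints: 2, 3.125, 4.25, 5.375.
g(2) = 5/6, g(3.125) = 40/57, g(4.25) = 20/33, g(5.375) = 8/15.
Sum = Δs · [g(2) + g(3.125) + g(4.25) + g(5.375)].
Sum ≈ 3.009.

3.009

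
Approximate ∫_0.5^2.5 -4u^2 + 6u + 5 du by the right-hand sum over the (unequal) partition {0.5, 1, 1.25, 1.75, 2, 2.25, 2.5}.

Subinterval widths: 0.5, 0.25, 0.5, 0.25, 0.25, 0.25.
Right endpoints: 1, 1.25, 1.75, 2, 2.25, 2.5.
f(1) = 7, f(1.25) = 6.25, f(1.75) = 3.25, f(2) = 1, f(2.25) = -1.75, f(2.5) = -5.
Sum = Σ Δu_i · f(u_i).
Sum = 5.25.

5.25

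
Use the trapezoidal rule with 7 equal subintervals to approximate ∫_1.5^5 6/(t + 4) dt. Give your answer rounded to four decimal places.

2.9574

Δt = (5 − 1.5)/7 = 0.5.
f(1.5) = 12/11, f(2) = 1, f(2.5) = 12/13, f(3) = 6/7, f(3.5) = 0.8, f(4) = 0.75, f(4.5) = 12/17, f(5) = 2/3.
T_7 = (Δt/2)·[f(t_0) + 2f(t_1) + ... + 2f(t_{6}) + f(t_7)].
Sum ≈ 2.9574.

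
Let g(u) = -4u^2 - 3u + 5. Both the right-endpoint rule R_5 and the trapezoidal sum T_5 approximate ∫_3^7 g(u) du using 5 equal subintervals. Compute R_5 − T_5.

R_5 = -531.84.
T_5 = -463.04.
R_5 − T_5 = -68.8.

-68.8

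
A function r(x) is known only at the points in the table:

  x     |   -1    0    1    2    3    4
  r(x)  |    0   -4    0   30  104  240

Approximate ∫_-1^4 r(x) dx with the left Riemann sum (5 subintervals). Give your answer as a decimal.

130

Δx = 1.
Sum = 1·[0 + (-4) + 0 + 30 + 104] = 130.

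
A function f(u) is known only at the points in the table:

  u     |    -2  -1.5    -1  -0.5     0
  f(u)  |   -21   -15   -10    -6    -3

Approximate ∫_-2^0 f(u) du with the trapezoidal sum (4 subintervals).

Δu = 0.5.
T_4 = (0.5/2)·[(-21) + 2·(-15) + 2·(-10) + 2·(-6) + (-3)] = -21.5.

-21.5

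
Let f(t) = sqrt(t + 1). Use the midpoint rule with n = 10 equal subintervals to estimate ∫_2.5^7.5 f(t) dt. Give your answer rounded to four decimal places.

Δt = (7.5 − 2.5)/10 = 0.5.
Midpoints: 2.75, 3.25, 3.75, 4.25, 4.75, 5.25, 5.75, 6.25, 6.75, 7.25.
f(2.75) ≈ 1.9365, f(3.25) ≈ 2.0616, f(3.75) ≈ 2.1794, f(4.25) ≈ 2.2913, f(4.75) ≈ 2.3979, f(5.25) ≈ 2.5000, f(5.75) ≈ 2.5981, f(6.25) ≈ 2.6926, f(6.75) ≈ 2.7839, f(7.25) ≈ 2.8723.
Sum = Δt · [f(2.75) + f(3.25) + f(3.75) + ...].
Sum ≈ 12.1568.

12.1568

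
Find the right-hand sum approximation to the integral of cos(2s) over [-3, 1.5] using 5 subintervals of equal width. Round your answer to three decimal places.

Δs = (1.5 − (-3))/5 = 0.9.
Right endpoints: -2.1, -1.2, -0.3, 0.6, 1.5.
f(-2.1) ≈ -0.490, f(-1.2) ≈ -0.737, f(-0.3) ≈ 0.825, f(0.6) ≈ 0.362, f(1.5) ≈ -0.990.
Sum = Δs · [f(-2.1) + f(-1.2) + f(-0.3) + f(0.6) + f(1.5)].
Sum ≈ -0.927.

-0.927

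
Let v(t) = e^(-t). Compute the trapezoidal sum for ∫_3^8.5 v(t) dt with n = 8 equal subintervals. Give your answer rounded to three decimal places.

Δt = (8.5 − 3)/8 = 0.6875.
v(3) ≈ 0.050, v(3.6875) ≈ 0.025, v(4.375) ≈ 0.013, v(5.0625) ≈ 0.006, v(5.75) ≈ 0.003, v(6.4375) ≈ 0.002, v(7.125) ≈ 0.001, v(7.8125) ≈ 0.000, v(8.5) ≈ 0.000.
T_8 = (Δt/2)·[v(t_0) + 2v(t_1) + ... + 2v(t_{7}) + v(t_8)].
Sum ≈ 0.052.

0.052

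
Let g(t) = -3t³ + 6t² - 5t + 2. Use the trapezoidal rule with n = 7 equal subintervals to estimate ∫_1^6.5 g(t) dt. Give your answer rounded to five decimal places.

-898.62564

Δt = (6.5 − 1)/7 = 11/14.
g(1) = 0, g(25/14) = -13387/2744, g(18/7) = -7612/343, g(47/14) = -166485/2744, g(29/7) = -44264/343, g(69/14) = -647735/2744, g(40/7) = -133914/343, g(6.5) = -600.875.
T_7 = (Δt/2)·[g(t_0) + 2g(t_1) + ... + 2g(t_{6}) + g(t_7)].
Sum ≈ -898.62564.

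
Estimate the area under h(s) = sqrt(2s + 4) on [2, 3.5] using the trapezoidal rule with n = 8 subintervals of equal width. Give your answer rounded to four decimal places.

4.6183

Δs = (3.5 − 2)/8 = 0.1875.
h(2) ≈ 2.8284, h(2.1875) ≈ 2.8940, h(2.375) ≈ 2.9580, h(2.5625) ≈ 3.0208, h(2.75) ≈ 3.0822, h(2.9375) ≈ 3.1425, h(3.125) ≈ 3.2016, h(3.3125) ≈ 3.2596, h(3.5) ≈ 3.3166.
T_8 = (Δs/2)·[h(s_0) + 2h(s_1) + ... + 2h(s_{7}) + h(s_8)].
Sum ≈ 4.6183.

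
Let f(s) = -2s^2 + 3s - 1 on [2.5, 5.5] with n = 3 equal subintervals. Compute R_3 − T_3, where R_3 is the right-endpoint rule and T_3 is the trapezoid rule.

R_3 = -88.
T_3 = -68.5.
R_3 − T_3 = -19.5.

-19.5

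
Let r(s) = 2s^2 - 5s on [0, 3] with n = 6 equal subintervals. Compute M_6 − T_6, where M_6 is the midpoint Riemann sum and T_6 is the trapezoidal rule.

-0.375

M_6 = -4.625.
T_6 = -4.25.
M_6 − T_6 = -0.375.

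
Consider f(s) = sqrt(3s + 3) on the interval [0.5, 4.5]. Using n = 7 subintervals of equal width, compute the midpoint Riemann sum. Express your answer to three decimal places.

12.777

Δs = (4.5 − 0.5)/7 = 4/7.
Midpoints: 11/14, 19/14, 27/14, 2.5, 43/14, 51/14, 59/14.
f(11/14) ≈ 2.315, f(19/14) ≈ 2.659, f(27/14) ≈ 2.964, f(2.5) ≈ 3.240, f(43/14) ≈ 3.495, f(51/14) ≈ 3.732, f(59/14) ≈ 3.955.
Sum = Δs · [f(11/14) + f(19/14) + f(27/14) + ...].
Sum ≈ 12.777.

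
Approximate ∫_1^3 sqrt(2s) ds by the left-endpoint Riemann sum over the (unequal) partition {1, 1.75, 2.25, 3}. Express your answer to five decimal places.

Subinterval widths: 0.75, 0.5, 0.75.
Left endpoints: 1, 1.75, 2.25.
f(1) ≈ 1.41421, f(1.75) ≈ 1.87083, f(2.25) ≈ 2.12132.
Sum = Σ Δs_i · f(s_i).
Sum ≈ 3.58706.

3.58706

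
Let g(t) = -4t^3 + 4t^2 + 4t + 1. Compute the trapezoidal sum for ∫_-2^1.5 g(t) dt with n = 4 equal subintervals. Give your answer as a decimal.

29.23046875

Δt = (1.5 − (-2))/4 = 0.875.
g(-2) = 41, g(-1.125) = 7.2578125, g(-0.25) = 0.3125, g(0.625) = 4.0859375, g(1.5) = 2.5.
T_4 = (Δt/2)·[g(t_0) + 2g(t_1) + 2g(t_2) + 2g(t_3) + g(t_4)].
Sum = 29.23046875.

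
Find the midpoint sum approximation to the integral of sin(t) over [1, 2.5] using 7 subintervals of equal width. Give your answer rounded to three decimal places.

1.344

Δt = (2.5 − 1)/7 = 3/14.
Midpoints: 31/28, 37/28, 43/28, 1.75, 55/28, 61/28, 67/28.
f(31/28) ≈ 0.894, f(37/28) ≈ 0.969, f(43/28) ≈ 0.999, f(1.75) ≈ 0.984, f(55/28) ≈ 0.924, f(61/28) ≈ 0.821, f(67/28) ≈ 0.681.
Sum = Δt · [f(31/28) + f(37/28) + f(43/28) + ...].
Sum ≈ 1.344.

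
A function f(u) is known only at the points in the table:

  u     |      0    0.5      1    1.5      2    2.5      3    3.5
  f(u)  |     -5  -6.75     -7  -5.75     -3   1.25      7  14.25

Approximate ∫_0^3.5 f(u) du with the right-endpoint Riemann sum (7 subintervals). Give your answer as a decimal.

0

Δu = 0.5.
Sum = 0.5·[(-6.75) + (-7) + (-5.75) + (-3) + 1.25 + 7 + 14.25] = 0.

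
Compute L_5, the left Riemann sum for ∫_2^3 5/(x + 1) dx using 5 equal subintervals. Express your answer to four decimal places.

Δx = (3 − 2)/5 = 0.2.
Left endpoints: 2, 2.2, 2.4, 2.6, 2.8.
f(2) = 5/3, f(2.2) = 1.5625, f(2.4) = 25/17, f(2.6) = 25/18, f(2.8) = 25/19.
Sum = Δx · [f(2) + f(2.2) + f(2.4) + f(2.6) + f(2.8)].
Sum ≈ 1.4809.

1.4809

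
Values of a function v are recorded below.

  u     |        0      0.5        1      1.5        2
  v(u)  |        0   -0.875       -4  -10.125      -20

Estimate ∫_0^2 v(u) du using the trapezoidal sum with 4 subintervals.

-12.5

Δu = 0.5.
T_4 = (0.5/2)·[0 + 2·(-0.875) + 2·(-4) + 2·(-10.125) + (-20)] = -12.5.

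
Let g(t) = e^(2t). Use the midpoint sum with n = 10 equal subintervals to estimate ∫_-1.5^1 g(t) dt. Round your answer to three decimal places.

3.632

Δt = (1 − (-1.5))/10 = 0.25.
Midpoints: -1.375, -1.125, -0.875, -0.625, -0.375, -0.125, 0.125, 0.375, 0.625, 0.875.
g(-1.375) ≈ 0.064, g(-1.125) ≈ 0.105, g(-0.875) ≈ 0.174, g(-0.625) ≈ 0.287, g(-0.375) ≈ 0.472, g(-0.125) ≈ 0.779, g(0.125) ≈ 1.284, g(0.375) ≈ 2.117, g(0.625) ≈ 3.490, g(0.875) ≈ 5.755.
Sum = Δt · [g(-1.375) + g(-1.125) + g(-0.875) + ...].
Sum ≈ 3.632.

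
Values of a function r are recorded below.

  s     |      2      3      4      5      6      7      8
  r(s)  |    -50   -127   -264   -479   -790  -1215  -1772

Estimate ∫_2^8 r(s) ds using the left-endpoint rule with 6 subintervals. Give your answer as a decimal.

Δs = 1.
Sum = 1·[(-50) + (-127) + (-264) + (-479) + (-790) + (-1215)] = -2925.

-2925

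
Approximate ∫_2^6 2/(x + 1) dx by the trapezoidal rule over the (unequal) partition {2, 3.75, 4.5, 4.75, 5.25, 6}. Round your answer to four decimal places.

1.7290

Subinterval widths: 1.75, 0.75, 0.25, 0.5, 0.75.
f(2) = 2/3, f(3.75) = 8/19, f(4.5) = 4/11, f(4.75) = 8/23, f(5.25) = 0.32, f(6) = 2/7.
On each subinterval the trapezoid contributes (Δx_i/2)·[f(x_{i-1}) + f(x_i)].
Sum ≈ 1.7290.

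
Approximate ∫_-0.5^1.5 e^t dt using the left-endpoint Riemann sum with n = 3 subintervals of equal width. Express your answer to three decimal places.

Δt = (1.5 − (-0.5))/3 = 2/3.
Left endpoints: -0.5, 1/6, 5/6.
f(-0.5) ≈ 0.607, f(1/6) ≈ 1.181, f(5/6) ≈ 2.301.
Sum = Δt · [f(-0.5) + f(1/6) + f(5/6)].
Sum ≈ 2.726.

2.726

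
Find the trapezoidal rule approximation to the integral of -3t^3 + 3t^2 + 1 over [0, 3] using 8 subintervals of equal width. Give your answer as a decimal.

-31.48828125

Δt = (3 − 0)/8 = 0.375.
f(0) = 1, f(0.375) = 647/512, f(0.75) = 1.421875, f(1.125) = 269/512, f(1.5) = -2.375, f(1.875) = -4213/512, f(2.25) = -17.984375, f(2.625) = -16687/512, f(3) = -53.
T_8 = (Δt/2)·[f(t_0) + 2f(t_1) + ... + 2f(t_{7}) + f(t_8)].
Sum = -31.48828125.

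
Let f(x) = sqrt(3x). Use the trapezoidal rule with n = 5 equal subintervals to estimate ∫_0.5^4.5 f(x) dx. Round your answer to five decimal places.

10.57244

Δx = (4.5 − 0.5)/5 = 0.8.
f(0.5) ≈ 1.22474, f(1.3) ≈ 1.97484, f(2.1) ≈ 2.50998, f(2.9) ≈ 2.94958, f(3.7) ≈ 3.33167, f(4.5) ≈ 3.67423.
T_5 = (Δx/2)·[f(x_0) + 2f(x_1) + ... + 2f(x_{4}) + f(x_5)].
Sum ≈ 10.57244.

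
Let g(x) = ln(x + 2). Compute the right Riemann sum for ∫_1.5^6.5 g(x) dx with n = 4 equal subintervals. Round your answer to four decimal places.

9.3387

Δx = (6.5 − 1.5)/4 = 1.25.
Right endpoints: 2.75, 4, 5.25, 6.5.
g(2.75) ≈ 1.5581, g(4) ≈ 1.7918, g(5.25) ≈ 1.9810, g(6.5) ≈ 2.1401.
Sum = Δx · [g(2.75) + g(4) + g(5.25) + g(6.5)].
Sum ≈ 9.3387.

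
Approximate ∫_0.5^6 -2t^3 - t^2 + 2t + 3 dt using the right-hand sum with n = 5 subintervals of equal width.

-941.49

Δt = (6 − 0.5)/5 = 1.1.
Right endpoints: 1.6, 2.7, 3.8, 4.9, 6.
f(1.6) = -4.552, f(2.7) = -38.256, f(3.8) = -113.584, f(4.9) = -246.508, f(6) = -453.
Sum = Δt · [f(1.6) + f(2.7) + f(3.8) + f(4.9) + f(6)].
Sum = -941.49.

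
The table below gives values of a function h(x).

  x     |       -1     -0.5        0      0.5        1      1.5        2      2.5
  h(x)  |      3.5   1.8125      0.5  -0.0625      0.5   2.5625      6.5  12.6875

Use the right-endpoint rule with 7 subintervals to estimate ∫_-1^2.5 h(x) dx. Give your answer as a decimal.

Δx = 0.5.
Sum = 0.5·[1.8125 + 0.5 + (-0.0625) + 0.5 + 2.5625 + 6.5 + 12.6875] = 12.25.

12.25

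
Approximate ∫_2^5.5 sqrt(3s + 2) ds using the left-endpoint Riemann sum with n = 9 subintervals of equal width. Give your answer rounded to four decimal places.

12.3656

Δs = (5.5 − 2)/9 = 7/18.
Left endpoints: 2, 43/18, 25/9, 19/6, 32/9, 71/18, 13/3, 85/18, 46/9.
f(2) ≈ 2.8284, f(43/18) ≈ 3.0277, f(25/9) ≈ 3.2146, f(19/6) ≈ 3.3912, f(32/9) ≈ 3.5590, f(71/18) ≈ 3.7193, f(13/3) ≈ 3.8730, f(85/18) ≈ 4.0208, f(46/9) ≈ 4.1633.
Sum = Δs · [f(2) + f(43/18) + f(25/9) + ...].
Sum ≈ 12.3656.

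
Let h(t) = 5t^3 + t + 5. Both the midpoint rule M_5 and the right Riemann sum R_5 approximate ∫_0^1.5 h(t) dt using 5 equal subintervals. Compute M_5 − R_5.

-3.1359375

M_5 = 14.8265625.
R_5 = 17.9625.
M_5 − R_5 = -3.1359375.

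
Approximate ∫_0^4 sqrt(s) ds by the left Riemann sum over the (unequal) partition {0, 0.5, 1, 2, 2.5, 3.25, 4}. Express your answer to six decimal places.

4.598596

Subinterval widths: 0.5, 0.5, 1, 0.5, 0.75, 0.75.
Left endpoints: 0, 0.5, 1, 2, 2.5, 3.25.
f(0) ≈ 0.000000, f(0.5) ≈ 0.707107, f(1) ≈ 1.000000, f(2) ≈ 1.414214, f(2.5) ≈ 1.581139, f(3.25) ≈ 1.802776.
Sum = Σ Δs_i · f(s_i).
Sum ≈ 4.598596.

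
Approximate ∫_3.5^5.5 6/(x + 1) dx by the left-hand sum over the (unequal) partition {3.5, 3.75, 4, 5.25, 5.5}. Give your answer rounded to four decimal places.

2.3891

Subinterval widths: 0.25, 0.25, 1.25, 0.25.
Left endpoints: 3.5, 3.75, 4, 5.25.
f(3.5) = 4/3, f(3.75) = 24/19, f(4) = 1.2, f(5.25) = 0.96.
Sum = Σ Δx_i · f(x_i).
Sum ≈ 2.3891.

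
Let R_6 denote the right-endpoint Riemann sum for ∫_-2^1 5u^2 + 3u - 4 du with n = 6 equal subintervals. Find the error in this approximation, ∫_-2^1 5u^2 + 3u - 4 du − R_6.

0.875

Exact integral: ∫_-2^1 f(u) du = -1.5.
R_6 = -2.375.
Error = -1.5 − (-2.375) = 0.875.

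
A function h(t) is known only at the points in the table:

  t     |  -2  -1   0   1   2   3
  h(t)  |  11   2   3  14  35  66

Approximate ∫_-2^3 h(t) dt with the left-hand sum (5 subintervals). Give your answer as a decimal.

65

Δt = 1.
Sum = 1·[11 + 2 + 3 + 14 + 35] = 65.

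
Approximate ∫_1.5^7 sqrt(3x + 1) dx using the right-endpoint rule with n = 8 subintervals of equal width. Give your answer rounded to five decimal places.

Δx = (7 − 1.5)/8 = 0.6875.
Right endpoints: 2.1875, 2.875, 3.5625, 4.25, 4.9375, 5.625, 6.3125, 7.
f(2.1875) ≈ 2.75000, f(2.875) ≈ 3.10242, f(3.5625) ≈ 3.41870, f(4.25) ≈ 3.70810, f(4.9375) ≈ 3.97649, f(5.625) ≈ 4.22788, f(6.3125) ≈ 4.46514, f(7) ≈ 4.69042.
Sum = Δx · [f(2.1875) + f(2.875) + f(3.5625) + ...].
Sum ≈ 20.85817.

20.85817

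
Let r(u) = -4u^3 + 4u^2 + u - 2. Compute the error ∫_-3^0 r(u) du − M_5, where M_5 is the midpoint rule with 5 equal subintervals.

1.98

Exact integral: ∫_-3^0 r(u) du = 106.5.
M_5 = 104.52.
Error = 106.5 − 104.52 = 1.98.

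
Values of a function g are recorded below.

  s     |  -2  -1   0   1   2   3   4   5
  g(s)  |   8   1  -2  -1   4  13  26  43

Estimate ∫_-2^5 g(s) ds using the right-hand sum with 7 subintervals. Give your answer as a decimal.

84

Δs = 1.
Sum = 1·[1 + (-2) + (-1) + 4 + 13 + 26 + 43] = 84.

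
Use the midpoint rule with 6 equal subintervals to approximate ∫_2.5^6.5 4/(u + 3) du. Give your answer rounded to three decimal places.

2.185

Δu = (6.5 − 2.5)/6 = 2/3.
Midpoints: 17/6, 3.5, 25/6, 29/6, 5.5, 37/6.
f(17/6) = 24/35, f(3.5) = 8/13, f(25/6) = 24/43, f(29/6) = 24/47, f(5.5) = 8/17, f(37/6) = 24/55.
Sum = Δu · [f(17/6) + f(3.5) + f(25/6) + ...].
Sum ≈ 2.185.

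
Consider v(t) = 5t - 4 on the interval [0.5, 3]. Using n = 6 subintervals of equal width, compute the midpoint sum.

11.875

Δt = (3 − 0.5)/6 = 5/12.
Midpoints: 17/24, 1.125, 37/24, 47/24, 2.375, 67/24.
v(17/24) = -11/24, v(1.125) = 1.625, v(37/24) = 89/24, v(47/24) = 139/24, v(2.375) = 7.875, v(67/24) = 239/24.
Sum = Δt · [v(17/24) + v(1.125) + v(37/24) + ...].
Sum = 11.875.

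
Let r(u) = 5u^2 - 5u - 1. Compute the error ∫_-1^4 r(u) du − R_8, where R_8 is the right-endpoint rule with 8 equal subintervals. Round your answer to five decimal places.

Exact integral: ∫_-1^4 r(u) du ≈ 65.8333333.
R_8 = 83.0859375.
Error ≈ 65.8333333 − 83.0859375 ≈ -17.25260.

-17.25260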